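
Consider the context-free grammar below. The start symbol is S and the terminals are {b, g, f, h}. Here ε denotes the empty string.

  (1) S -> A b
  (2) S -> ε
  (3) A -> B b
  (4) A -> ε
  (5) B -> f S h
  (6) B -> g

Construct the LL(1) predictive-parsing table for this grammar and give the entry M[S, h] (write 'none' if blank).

FIRST(B): from B->f S h we get {f}; from B->g we get {g}. So FIRST(B) = {f, g}.
FIRST(A): from A->B b we get {f, g}; from A->ε we get {ε}. So FIRST(A) = {ε, f, g}.
FIRST(S): from S->A b we get {b, f, g}; from S->ε we get {ε}. So FIRST(S) = {ε, b, f, g}.
FOLLOW(S) includes $ since S is the start symbol.
FOLLOW(S): in B->f S h, S is followed by h with FIRST {h}. Thus FOLLOW(S) = {$, h}.
For S -> A b: FIRST(A b) = {b, f, g}, so it goes in M[S, t] for t ∈ {b, f, g}.
For S -> ε: FIRST(ε) = {ε}, so it goes in M[S, t] for t ∈ {}; since ε ∈ FIRST, also for every t ∈ FOLLOW(S) = {$, h}.

S -> ε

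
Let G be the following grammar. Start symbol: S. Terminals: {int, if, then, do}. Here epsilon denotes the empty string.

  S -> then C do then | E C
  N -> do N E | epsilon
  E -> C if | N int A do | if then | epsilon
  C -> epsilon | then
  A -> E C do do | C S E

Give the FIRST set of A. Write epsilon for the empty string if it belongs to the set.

FIRST(N): from N->do N E we get {do}; from N->epsilon we get {epsilon}. So FIRST(N) = {epsilon, do}.
FIRST(C): from C->epsilon we get {epsilon}; from C->then we get {then}. So FIRST(C) = {epsilon, then}.
FIRST(E): from E->C if we get {if, then}; from E->N int A do we get {do, int}; from E->if then we get {if}; from E->epsilon we get {epsilon}. So FIRST(E) = {epsilon, do, if, int, then}.
FIRST(S): from S->then C do then we get {then}; from S->E C we get {epsilon, do, if, int, then}. So FIRST(S) = {epsilon, do, if, int, then}.
FIRST(A): from A->E C do do we get {do, if, int, then}; from A->C S E we get {epsilon, do, if, int, then}. So FIRST(A) = {epsilon, do, if, int, then}.

{epsilon, do, if, int, then}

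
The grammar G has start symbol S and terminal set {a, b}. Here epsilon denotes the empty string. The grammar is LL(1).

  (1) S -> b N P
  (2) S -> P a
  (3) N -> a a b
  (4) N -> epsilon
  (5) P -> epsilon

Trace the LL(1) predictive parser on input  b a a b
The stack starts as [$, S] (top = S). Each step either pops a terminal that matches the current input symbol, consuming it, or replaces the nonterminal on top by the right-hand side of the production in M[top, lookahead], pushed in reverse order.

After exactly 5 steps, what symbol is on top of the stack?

     Stack      Input      Action
  1  $ S        b a a b $  expand S -> b N P
  2  $ P N b    b a a b $  match b
  3  $ P N      a a b $    expand N -> a a b
  4  $ P b a a  a a b $    match a
  5  $ P b a    a b $      match a
Stack after step 5: $ P b (top = b).

b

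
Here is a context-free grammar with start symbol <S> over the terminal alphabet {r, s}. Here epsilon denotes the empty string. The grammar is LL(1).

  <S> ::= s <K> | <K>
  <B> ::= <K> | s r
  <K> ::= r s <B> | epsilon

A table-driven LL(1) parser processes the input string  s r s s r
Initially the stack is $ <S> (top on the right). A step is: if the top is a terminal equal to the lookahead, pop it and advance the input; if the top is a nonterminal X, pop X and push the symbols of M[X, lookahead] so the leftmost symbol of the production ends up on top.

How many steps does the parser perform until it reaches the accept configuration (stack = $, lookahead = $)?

8

     Stack      Input        Action
  1  $ <S>      s r s s r $  expand <S> ::= s <K>
  2  $ <K> s    s r s s r $  match s
  3  $ <K>      r s s r $    expand <K> ::= r s <B>
  4  $ <B> s r  r s s r $    match r
  5  $ <B> s    s s r $      match s
  6  $ <B>      s r $        expand <B> ::= s r
  7  $ r s      s r $        match s
  8  $ r        r $          match r
Accept reached after 8 steps.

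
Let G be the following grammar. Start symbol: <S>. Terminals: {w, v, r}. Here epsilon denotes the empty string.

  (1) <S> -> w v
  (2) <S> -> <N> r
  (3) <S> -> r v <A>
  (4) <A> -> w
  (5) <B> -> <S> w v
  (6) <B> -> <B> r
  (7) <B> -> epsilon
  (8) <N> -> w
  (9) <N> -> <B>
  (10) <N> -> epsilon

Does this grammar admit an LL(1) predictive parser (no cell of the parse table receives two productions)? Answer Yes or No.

FIRST(<S>) = {r, w}
FIRST(<A>) = {w}
FIRST(<B>) = {epsilon, r, w}
FIRST(<N>) = {epsilon, r, w}
FOLLOW(<S>) = {$, w}
FOLLOW(<A>) = {$, w}
FOLLOW(<B>) = {r}
FOLLOW(<N>) = {r}
Cell M[<B>, r] receives both <B> -> <S> w v and <B> -> <B> r and <B> -> epsilon — the grammar is not LL(1).

No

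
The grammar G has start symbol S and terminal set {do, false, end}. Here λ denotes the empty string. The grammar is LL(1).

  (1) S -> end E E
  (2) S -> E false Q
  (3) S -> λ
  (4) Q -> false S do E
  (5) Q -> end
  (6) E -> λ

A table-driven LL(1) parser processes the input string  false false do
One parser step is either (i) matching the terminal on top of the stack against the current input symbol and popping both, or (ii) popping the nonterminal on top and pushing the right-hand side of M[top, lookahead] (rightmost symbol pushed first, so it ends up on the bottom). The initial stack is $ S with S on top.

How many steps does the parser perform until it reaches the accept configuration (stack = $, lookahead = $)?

8

step 1: stack=$ S  input=false false do $  — expand S -> E false Q
step 2: stack=$ Q false E  input=false false do $  — expand E -> λ
step 3: stack=$ Q false  input=false false do $  — match false
step 4: stack=$ Q  input=false do $  — expand Q -> false S do E
step 5: stack=$ E do S false  input=false do $  — match false
step 6: stack=$ E do S  input=do $  — expand S -> λ
step 7: stack=$ E do  input=do $  — match do
step 8: stack=$ E  input=$  — expand E -> λ
Accept reached after 8 steps.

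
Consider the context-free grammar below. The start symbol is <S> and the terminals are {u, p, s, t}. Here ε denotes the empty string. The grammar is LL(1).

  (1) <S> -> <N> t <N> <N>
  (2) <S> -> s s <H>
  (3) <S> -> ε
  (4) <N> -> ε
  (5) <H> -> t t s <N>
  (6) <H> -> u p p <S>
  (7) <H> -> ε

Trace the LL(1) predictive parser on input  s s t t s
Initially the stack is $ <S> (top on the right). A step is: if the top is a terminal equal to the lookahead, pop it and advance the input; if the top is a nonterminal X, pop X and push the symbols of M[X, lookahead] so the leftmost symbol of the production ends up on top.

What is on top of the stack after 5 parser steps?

t

step 1: stack=$ <S>  input=s s t t s $  — expand <S> -> s s <H>
step 2: stack=$ <H> s s  input=s s t t s $  — match s
step 3: stack=$ <H> s  input=s t t s $  — match s
step 4: stack=$ <H>  input=t t s $  — expand <H> -> t t s <N>
step 5: stack=$ <N> s t t  input=t t s $  — match t
Stack after step 5: $ <N> s t (top = t).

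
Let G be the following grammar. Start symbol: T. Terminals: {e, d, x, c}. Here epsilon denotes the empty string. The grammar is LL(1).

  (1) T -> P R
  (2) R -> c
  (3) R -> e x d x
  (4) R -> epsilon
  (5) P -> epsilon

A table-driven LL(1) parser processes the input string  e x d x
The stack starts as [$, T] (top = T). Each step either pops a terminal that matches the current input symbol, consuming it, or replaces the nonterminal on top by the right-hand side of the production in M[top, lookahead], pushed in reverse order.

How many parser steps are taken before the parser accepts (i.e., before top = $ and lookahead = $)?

step 1: stack=$ T  input=e x d x $  — expand T -> P R
step 2: stack=$ R P  input=e x d x $  — expand P -> epsilon
step 3: stack=$ R  input=e x d x $  — expand R -> e x d x
step 4: stack=$ x d x e  input=e x d x $  — match e
step 5: stack=$ x d x  input=x d x $  — match x
step 6: stack=$ x d  input=d x $  — match d
step 7: stack=$ x  input=x $  — match x
Accept reached after 7 steps.

7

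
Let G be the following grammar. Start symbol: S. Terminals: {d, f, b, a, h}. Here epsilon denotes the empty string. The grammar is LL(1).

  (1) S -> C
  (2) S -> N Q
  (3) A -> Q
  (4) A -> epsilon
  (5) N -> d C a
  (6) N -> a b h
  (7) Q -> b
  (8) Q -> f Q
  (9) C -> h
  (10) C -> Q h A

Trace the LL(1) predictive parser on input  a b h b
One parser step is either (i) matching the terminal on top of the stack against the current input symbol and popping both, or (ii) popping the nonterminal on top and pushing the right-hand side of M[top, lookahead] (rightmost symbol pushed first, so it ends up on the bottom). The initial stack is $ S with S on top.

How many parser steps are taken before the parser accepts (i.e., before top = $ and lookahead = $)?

7

step 1: stack=$ S  input=a b h b $  — expand S -> N Q
step 2: stack=$ Q N  input=a b h b $  — expand N -> a b h
step 3: stack=$ Q h b a  input=a b h b $  — match a
step 4: stack=$ Q h b  input=b h b $  — match b
step 5: stack=$ Q h  input=h b $  — match h
step 6: stack=$ Q  input=b $  — expand Q -> b
step 7: stack=$ b  input=b $  — match b
Accept reached after 7 steps.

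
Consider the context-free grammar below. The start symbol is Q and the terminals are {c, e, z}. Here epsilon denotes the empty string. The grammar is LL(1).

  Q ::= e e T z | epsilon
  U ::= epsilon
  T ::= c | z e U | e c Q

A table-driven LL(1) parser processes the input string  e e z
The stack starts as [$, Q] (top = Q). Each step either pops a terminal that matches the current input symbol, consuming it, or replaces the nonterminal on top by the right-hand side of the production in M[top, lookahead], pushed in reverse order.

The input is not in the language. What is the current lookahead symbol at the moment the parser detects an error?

$

step 1: stack=$ Q  input=e e z $  — expand Q ::= e e T z
step 2: stack=$ z T e e  input=e e z $  — match e
step 3: stack=$ z T e  input=e z $  — match e
step 4: stack=$ z T  input=z $  — expand T ::= z e U
step 5: stack=$ z U e z  input=z $  — match z
step 6: stack=$ z U e  input=$  — error: top is terminal e but lookahead is $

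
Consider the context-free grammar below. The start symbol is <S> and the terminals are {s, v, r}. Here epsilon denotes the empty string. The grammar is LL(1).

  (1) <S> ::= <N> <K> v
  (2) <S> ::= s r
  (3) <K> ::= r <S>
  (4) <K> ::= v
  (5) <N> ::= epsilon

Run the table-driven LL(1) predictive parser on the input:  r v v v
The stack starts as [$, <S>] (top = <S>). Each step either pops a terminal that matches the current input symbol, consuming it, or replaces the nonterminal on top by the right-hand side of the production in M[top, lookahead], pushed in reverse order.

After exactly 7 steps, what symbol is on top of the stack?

v

step 1: stack=$ <S>  input=r v v v $  — expand <S> ::= <N> <K> v
step 2: stack=$ v <K> <N>  input=r v v v $  — expand <N> ::= epsilon
step 3: stack=$ v <K>  input=r v v v $  — expand <K> ::= r <S>
step 4: stack=$ v <S> r  input=r v v v $  — match r
step 5: stack=$ v <S>  input=v v v $  — expand <S> ::= <N> <K> v
step 6: stack=$ v v <K> <N>  input=v v v $  — expand <N> ::= epsilon
step 7: stack=$ v v <K>  input=v v v $  — expand <K> ::= v
Stack after step 7: $ v v v (top = v).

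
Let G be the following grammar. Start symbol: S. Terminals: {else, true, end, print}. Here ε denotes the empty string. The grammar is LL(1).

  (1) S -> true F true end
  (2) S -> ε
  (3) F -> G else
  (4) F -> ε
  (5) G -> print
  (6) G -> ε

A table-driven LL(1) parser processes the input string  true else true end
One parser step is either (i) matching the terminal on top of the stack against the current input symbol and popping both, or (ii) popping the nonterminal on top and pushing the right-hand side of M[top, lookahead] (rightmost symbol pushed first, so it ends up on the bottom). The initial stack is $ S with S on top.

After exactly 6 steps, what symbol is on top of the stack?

     Stack              Input                 Action
  1  $ S                true else true end $  expand S -> true F true end
  2  $ end true F true  true else true end $  match true
  3  $ end true F       else true end $       expand F -> G else
  4  $ end true else G  else true end $       expand G -> ε
  5  $ end true else    else true end $       match else
  6  $ end true         true end $            match true
Stack after step 6: $ end (top = end).

end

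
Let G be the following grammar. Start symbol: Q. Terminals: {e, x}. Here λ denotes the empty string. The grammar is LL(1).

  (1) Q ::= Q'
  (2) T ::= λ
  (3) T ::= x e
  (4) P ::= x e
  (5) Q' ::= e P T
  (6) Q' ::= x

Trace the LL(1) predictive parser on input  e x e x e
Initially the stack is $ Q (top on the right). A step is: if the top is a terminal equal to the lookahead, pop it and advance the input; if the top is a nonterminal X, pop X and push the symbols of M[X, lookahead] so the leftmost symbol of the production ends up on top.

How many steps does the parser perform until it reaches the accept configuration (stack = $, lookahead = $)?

     Stack    Input        Action
  1  $ Q      e x e x e $  expand Q ::= Q'
  2  $ Q'     e x e x e $  expand Q' ::= e P T
  3  $ T P e  e x e x e $  match e
  4  $ T P    x e x e $    expand P ::= x e
  5  $ T e x  x e x e $    match x
  6  $ T e    e x e $      match e
  7  $ T      x e $        expand T ::= x e
  8  $ e x    x e $        match x
  9  $ e      e $          match e
Accept reached after 9 steps.

9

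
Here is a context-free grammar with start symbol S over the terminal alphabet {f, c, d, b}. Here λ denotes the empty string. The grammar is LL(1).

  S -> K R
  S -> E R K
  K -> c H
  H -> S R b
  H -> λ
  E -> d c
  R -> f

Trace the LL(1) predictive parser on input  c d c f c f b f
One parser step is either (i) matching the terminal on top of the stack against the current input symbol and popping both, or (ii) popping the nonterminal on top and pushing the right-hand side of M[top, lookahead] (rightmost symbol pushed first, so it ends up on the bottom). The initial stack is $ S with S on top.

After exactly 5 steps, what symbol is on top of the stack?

E

     Stack      Input              Action
  1  $ S        c d c f c f b f $  expand S -> K R
  2  $ R K      c d c f c f b f $  expand K -> c H
  3  $ R H c    c d c f c f b f $  match c
  4  $ R H      d c f c f b f $    expand H -> S R b
  5  $ R b R S  d c f c f b f $    expand S -> E R K
Stack after step 5: $ R b R K R E (top = E).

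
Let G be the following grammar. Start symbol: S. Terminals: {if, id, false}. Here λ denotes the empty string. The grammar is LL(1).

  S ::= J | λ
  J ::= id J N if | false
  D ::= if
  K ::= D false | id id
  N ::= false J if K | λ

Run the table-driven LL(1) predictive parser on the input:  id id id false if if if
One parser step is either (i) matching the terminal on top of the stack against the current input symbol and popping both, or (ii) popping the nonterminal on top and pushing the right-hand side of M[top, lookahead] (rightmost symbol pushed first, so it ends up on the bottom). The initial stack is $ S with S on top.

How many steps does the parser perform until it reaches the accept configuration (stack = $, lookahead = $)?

15

      Stack                   Input                      Action
   1  $ S                     id id id false if if if $  expand S ::= J
   2  $ J                     id id id false if if if $  expand J ::= id J N if
   3  $ if N J id             id id id false if if if $  match id
   4  $ if N J                id id false if if if $     expand J ::= id J N if
   5  $ if N if N J id        id id false if if if $     match id
   6  $ if N if N J           id false if if if $        expand J ::= id J N if
   7  $ if N if N if N J id   id false if if if $        match id
   8  $ if N if N if N J      false if if if $           expand J ::= false
   9  $ if N if N if N false  false if if if $           match false
  10  $ if N if N if N        if if if $                 expand N ::= λ
  11  $ if N if N if          if if if $                 match if
  12  $ if N if N             if if $                    expand N ::= λ
  13  $ if N if               if if $                    match if
  14  $ if N                  if $                       expand N ::= λ
  15  $ if                    if $                       match if
Accept reached after 15 steps.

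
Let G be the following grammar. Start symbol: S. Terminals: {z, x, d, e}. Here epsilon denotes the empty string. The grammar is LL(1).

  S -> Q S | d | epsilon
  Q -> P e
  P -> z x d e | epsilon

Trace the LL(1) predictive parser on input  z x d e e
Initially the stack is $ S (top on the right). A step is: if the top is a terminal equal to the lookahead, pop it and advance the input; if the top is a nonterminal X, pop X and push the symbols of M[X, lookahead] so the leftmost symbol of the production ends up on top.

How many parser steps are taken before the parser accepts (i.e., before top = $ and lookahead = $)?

9

step 1: stack=$ S  input=z x d e e $  — expand S -> Q S
step 2: stack=$ S Q  input=z x d e e $  — expand Q -> P e
step 3: stack=$ S e P  input=z x d e e $  — expand P -> z x d e
step 4: stack=$ S e e d x z  input=z x d e e $  — match z
step 5: stack=$ S e e d x  input=x d e e $  — match x
step 6: stack=$ S e e d  input=d e e $  — match d
step 7: stack=$ S e e  input=e e $  — match e
step 8: stack=$ S e  input=e $  — match e
step 9: stack=$ S  input=$  — expand S -> epsilon
Accept reached after 9 steps.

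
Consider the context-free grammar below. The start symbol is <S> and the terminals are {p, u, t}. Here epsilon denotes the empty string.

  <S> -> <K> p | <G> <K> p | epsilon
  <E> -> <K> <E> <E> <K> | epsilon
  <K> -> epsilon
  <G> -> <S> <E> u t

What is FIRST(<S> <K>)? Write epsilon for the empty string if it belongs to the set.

FIRST(<K>): from <K>->epsilon we get {epsilon}. So FIRST(<K>) = {epsilon}.
FIRST(<E>): from <E>-><K> <E> <E> <K> we get {epsilon}; from <E>->epsilon we get {epsilon}. So FIRST(<E>) = {epsilon}.
FIRST(<S>): from <S>-><K> p we get {p}; from <S>-><G> <K> p we get {p, u}; from <S>->epsilon we get {epsilon}. So FIRST(<S>) = {epsilon, p, u}.
FIRST(<G>): from <G>-><S> <E> u t we get {p, u}. So FIRST(<G>) = {p, u}.
FIRST(<S> <K>): take FIRST of each symbol in turn, carrying on past any symbol whose FIRST contains epsilon; result {epsilon, p, u}.

{epsilon, p, u}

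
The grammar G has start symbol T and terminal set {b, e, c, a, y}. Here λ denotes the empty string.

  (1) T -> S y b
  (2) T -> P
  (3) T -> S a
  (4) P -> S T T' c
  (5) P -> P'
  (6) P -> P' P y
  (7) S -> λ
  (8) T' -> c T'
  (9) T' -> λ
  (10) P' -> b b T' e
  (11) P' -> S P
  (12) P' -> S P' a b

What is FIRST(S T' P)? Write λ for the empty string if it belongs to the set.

FIRST(S) = {λ}
FIRST(T') = {λ, c}
FIRST(T) = {a, b, y}  (via S y b, P, S a)
FIRST(P) = {a, b, y}  (via S T T' c, P', P' P y)
FIRST(P') = {a, b, y}  (via S P, S P' a b)
FIRST(S T' P): take FIRST of each symbol in turn, carrying on past any symbol whose FIRST contains λ; result {a, b, c, y}.

{a, b, c, y}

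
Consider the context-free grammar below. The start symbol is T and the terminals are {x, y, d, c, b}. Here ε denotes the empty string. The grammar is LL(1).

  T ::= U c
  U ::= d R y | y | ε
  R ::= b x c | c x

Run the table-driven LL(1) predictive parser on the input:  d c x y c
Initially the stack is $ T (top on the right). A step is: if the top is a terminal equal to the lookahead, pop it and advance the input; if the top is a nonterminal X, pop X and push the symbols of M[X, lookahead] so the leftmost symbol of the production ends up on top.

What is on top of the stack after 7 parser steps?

c

step 1: stack=$ T  input=d c x y c $  — expand T ::= U c
step 2: stack=$ c U  input=d c x y c $  — expand U ::= d R y
step 3: stack=$ c y R d  input=d c x y c $  — match d
step 4: stack=$ c y R  input=c x y c $  — expand R ::= c x
step 5: stack=$ c y x c  input=c x y c $  — match c
step 6: stack=$ c y x  input=x y c $  — match x
step 7: stack=$ c y  input=y c $  — match y
Stack after step 7: $ c (top = c).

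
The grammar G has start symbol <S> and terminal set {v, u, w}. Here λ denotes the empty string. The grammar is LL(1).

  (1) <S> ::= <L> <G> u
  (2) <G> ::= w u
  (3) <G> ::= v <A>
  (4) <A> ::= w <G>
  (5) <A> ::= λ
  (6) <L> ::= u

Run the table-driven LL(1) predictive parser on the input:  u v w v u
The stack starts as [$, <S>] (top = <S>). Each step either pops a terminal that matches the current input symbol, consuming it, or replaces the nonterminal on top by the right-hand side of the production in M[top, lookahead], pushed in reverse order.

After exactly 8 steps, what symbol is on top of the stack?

v

step 1: stack=$ <S>  input=u v w v u $  — expand <S> ::= <L> <G> u
step 2: stack=$ u <G> <L>  input=u v w v u $  — expand <L> ::= u
step 3: stack=$ u <G> u  input=u v w v u $  — match u
step 4: stack=$ u <G>  input=v w v u $  — expand <G> ::= v <A>
step 5: stack=$ u <A> v  input=v w v u $  — match v
step 6: stack=$ u <A>  input=w v u $  — expand <A> ::= w <G>
step 7: stack=$ u <G> w  input=w v u $  — match w
step 8: stack=$ u <G>  input=v u $  — expand <G> ::= v <A>
Stack after step 8: $ u <A> v (top = v).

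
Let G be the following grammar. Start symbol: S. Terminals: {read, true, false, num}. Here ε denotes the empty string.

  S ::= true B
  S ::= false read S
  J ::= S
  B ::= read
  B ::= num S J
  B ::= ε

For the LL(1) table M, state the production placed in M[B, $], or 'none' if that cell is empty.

FIRST(S): from S::=true B we get {true}; from S::=false read S we get {false}. So FIRST(S) = {false, true}.
FIRST(B): from B::=read we get {read}; from B::=num S J we get {num}; from B::=ε we get {ε}. So FIRST(B) = {ε, num, read}.
FIRST(J): from J::=S we get {false, true}. So FIRST(J) = {false, true}.
FOLLOW(S) includes $ since S is the start symbol.
FOLLOW(S): in S::=false read S, the suffix after S is empty (adds nothing new); in J::=S, the suffix after S is empty, so FOLLOW(S) ⊇ FOLLOW(J) = {$, false, true}; in B::=num S J, S is followed by J with FIRST {false, true}. Thus FOLLOW(S) = {$, false, true}.
FOLLOW(B): in S::=true B, the suffix after B is empty, so FOLLOW(B) ⊇ FOLLOW(S) = {$, false, true}. Thus FOLLOW(B) = {$, false, true}.
For B ::= read: FIRST(read) = {read}, so it goes in M[B, t] for t ∈ {read}.
For B ::= num S J: FIRST(num S J) = {num}, so it goes in M[B, t] for t ∈ {num}.
For B ::= ε: FIRST(ε) = {ε}, so it goes in M[B, t] for t ∈ {}; since ε ∈ FIRST, also for every t ∈ FOLLOW(B) = {$, false, true}.

B ::= ε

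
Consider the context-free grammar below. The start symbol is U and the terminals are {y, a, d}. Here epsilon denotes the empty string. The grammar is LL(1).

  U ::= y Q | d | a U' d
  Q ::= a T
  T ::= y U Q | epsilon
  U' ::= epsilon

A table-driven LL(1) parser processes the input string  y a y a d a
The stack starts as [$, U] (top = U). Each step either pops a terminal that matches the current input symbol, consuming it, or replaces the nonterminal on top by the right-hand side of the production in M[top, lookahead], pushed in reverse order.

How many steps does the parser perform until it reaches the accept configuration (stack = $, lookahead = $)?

      Stack       Input          Action
   1  $ U         y a y a d a $  expand U ::= y Q
   2  $ Q y       y a y a d a $  match y
   3  $ Q         a y a d a $    expand Q ::= a T
   4  $ T a       a y a d a $    match a
   5  $ T         y a d a $      expand T ::= y U Q
   6  $ Q U y     y a d a $      match y
   7  $ Q U       a d a $        expand U ::= a U' d
   8  $ Q d U' a  a d a $        match a
   9  $ Q d U'    d a $          expand U' ::= epsilon
  10  $ Q d       d a $          match d
  11  $ Q         a $            expand Q ::= a T
  12  $ T a       a $            match a
  13  $ T         $              expand T ::= epsilon
Accept reached after 13 steps.

13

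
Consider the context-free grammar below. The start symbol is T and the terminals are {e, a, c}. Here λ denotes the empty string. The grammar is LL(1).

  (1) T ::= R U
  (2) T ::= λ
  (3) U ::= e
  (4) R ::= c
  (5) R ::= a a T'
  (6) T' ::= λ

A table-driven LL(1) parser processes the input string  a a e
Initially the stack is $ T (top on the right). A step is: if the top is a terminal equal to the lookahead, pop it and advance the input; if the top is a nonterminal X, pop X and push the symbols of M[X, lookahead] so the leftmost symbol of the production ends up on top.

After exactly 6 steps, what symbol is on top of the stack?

step 1: stack=$ T  input=a a e $  — expand T ::= R U
step 2: stack=$ U R  input=a a e $  — expand R ::= a a T'
step 3: stack=$ U T' a a  input=a a e $  — match a
step 4: stack=$ U T' a  input=a e $  — match a
step 5: stack=$ U T'  input=e $  — expand T' ::= λ
step 6: stack=$ U  input=e $  — expand U ::= e
Stack after step 6: $ e (top = e).

e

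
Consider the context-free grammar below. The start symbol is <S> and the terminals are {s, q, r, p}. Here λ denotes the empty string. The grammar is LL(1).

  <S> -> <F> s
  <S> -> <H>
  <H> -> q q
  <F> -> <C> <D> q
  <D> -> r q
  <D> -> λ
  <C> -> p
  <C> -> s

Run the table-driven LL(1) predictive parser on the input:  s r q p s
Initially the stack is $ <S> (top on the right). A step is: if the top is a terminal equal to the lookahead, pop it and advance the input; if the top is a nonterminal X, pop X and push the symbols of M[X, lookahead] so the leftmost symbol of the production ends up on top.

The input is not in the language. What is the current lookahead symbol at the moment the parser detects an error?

step 1: stack=$ <S>  input=s r q p s $  — expand <S> -> <F> s
step 2: stack=$ s <F>  input=s r q p s $  — expand <F> -> <C> <D> q
step 3: stack=$ s q <D> <C>  input=s r q p s $  — expand <C> -> s
step 4: stack=$ s q <D> s  input=s r q p s $  — match s
step 5: stack=$ s q <D>  input=r q p s $  — expand <D> -> r q
step 6: stack=$ s q q r  input=r q p s $  — match r
step 7: stack=$ s q q  input=q p s $  — match q
step 8: stack=$ s q  input=p s $  — error: top is terminal q but lookahead is p

p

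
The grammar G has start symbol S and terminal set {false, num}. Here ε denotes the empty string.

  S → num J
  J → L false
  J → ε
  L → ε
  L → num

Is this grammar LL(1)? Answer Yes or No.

Yes

FIRST(S) = {num}
FIRST(J) = {ε, false, num}
FIRST(L) = {ε, num}
FOLLOW(S) = {$}
FOLLOW(J) = {$}
FOLLOW(L) = {false}
Each cell of M receives at most one production.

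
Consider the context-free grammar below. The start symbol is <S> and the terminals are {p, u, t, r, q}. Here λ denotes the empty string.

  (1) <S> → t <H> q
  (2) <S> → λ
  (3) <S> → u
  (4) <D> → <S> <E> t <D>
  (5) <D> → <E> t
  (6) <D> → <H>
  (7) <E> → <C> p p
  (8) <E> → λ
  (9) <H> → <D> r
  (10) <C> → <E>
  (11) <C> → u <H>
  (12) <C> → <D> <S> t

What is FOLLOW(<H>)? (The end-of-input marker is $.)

FIRST(<S>): from <S>→t <H> q we get {t}; from <S>→λ we get {λ}; from <S>→u we get {u}. So FIRST(<S>) = {λ, t, u}.
FIRST(<D>): from <D>→<S> <E> t <D> we get {p, t, u}; from <D>→<E> t we get {p, t, u}; from <D>→<H> we get {p, t, u}. So FIRST(<D>) = {p, t, u}.
FIRST(<H>): from <H>→<D> r we get {p, t, u}. So FIRST(<H>) = {p, t, u}.
FIRST(<E>): from <E>→<C> p p we get {p, t, u}; from <E>→λ we get {λ}. So FIRST(<E>) = {λ, p, t, u}.
FIRST(<C>): from <C>→<E> we get {λ, p, t, u}; from <C>→u <H> we get {u}; from <C>→<D> <S> t we get {p, t, u}. So FIRST(<C>) = {λ, p, t, u}.
FOLLOW(<S>) includes $ since <S> is the start symbol.
FOLLOW(<S>): in <D>→<S> <E> t <D>, <S> is followed by <E> t <D> with FIRST {p, t, u}; in <C>→<D> <S> t, <S> is followed by t with FIRST {t}. Thus FOLLOW(<S>) = {$, p, t, u}.
FOLLOW(<D>): in <D>→<S> <E> t <D>, the suffix after <D> is empty (adds nothing new); in <H>→<D> r, <D> is followed by r with FIRST {r}; in <C>→<D> <S> t, <D> is followed by <S> t with FIRST {t, u}. Thus FOLLOW(<D>) = {r, t, u}.
FOLLOW(<C>): in <E>→<C> p p, <C> is followed by p p with FIRST {p}. Thus FOLLOW(<C>) = {p}.
FOLLOW(<E>): in <D>→<S> <E> t <D>, <E> is followed by t <D> with FIRST {t}; in <D>→<E> t, <E> is followed by t with FIRST {t}; in <C>→<E>, the suffix after <E> is empty, so FOLLOW(<E>) ⊇ FOLLOW(<C>) = {p}. Thus FOLLOW(<E>) = {p, t}.
FOLLOW(<H>): in <S>→t <H> q, <H> is followed by q with FIRST {q}; in <D>→<H>, the suffix after <H> is empty, so FOLLOW(<H>) ⊇ FOLLOW(<D>) = {r, t, u}; in <C>→u <H>, the suffix after <H> is empty, so FOLLOW(<H>) ⊇ FOLLOW(<C>) = {p}. Thus FOLLOW(<H>) = {p, q, r, t, u}.

{p, q, r, t, u}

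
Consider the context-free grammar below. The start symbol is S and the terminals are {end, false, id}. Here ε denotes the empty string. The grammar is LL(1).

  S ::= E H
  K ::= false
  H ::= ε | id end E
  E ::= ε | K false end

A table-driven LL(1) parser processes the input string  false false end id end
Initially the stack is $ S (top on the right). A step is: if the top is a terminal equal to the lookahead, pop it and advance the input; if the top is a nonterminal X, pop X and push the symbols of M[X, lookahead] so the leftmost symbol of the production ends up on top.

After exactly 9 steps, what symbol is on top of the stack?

E

step 1: stack=$ S  input=false false end id end $  — expand S ::= E H
step 2: stack=$ H E  input=false false end id end $  — expand E ::= K false end
step 3: stack=$ H end false K  input=false false end id end $  — expand K ::= false
step 4: stack=$ H end false false  input=false false end id end $  — match false
step 5: stack=$ H end false  input=false end id end $  — match false
step 6: stack=$ H end  input=end id end $  — match end
step 7: stack=$ H  input=id end $  — expand H ::= id end E
step 8: stack=$ E end id  input=id end $  — match id
step 9: stack=$ E end  input=end $  — match end
Stack after step 9: $ E (top = E).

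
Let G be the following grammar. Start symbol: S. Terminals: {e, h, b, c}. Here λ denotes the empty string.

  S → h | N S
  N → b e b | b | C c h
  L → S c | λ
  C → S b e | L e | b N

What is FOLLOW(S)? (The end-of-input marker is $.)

FIRST(S) = {b, e, h}  (via N S)
FIRST(L) = {λ, b, e, h}  (via S c)
FIRST(C) = {b, e, h}  (via S b e, L e)
FIRST(N) = {b, e, h}  (via C c h)
FOLLOW(S) includes $ since S is the start symbol.
FOLLOW(S): in S→N S, the suffix after S is empty (adds nothing new); in L→S c, S is followed by c with FIRST {c}; in C→S b e, S is followed by b e with FIRST {b}. Thus FOLLOW(S) = {$, b, c}.
FOLLOW(L): in C→L e, L is followed by e with FIRST {e}. Thus FOLLOW(L) = {e}.
FOLLOW(C): in N→C c h, C is followed by c h with FIRST {c}. Thus FOLLOW(C) = {c}.
FOLLOW(N): in S→N S, N is followed by S with FIRST {b, e, h}; in C→b N, the suffix after N is empty, so FOLLOW(N) ⊇ FOLLOW(C) = {c}. Thus FOLLOW(N) = {b, c, e, h}.

{$, b, c}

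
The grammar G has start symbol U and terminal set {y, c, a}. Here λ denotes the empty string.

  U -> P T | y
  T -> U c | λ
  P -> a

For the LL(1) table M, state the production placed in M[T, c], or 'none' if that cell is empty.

FIRST(P) = {a}
FIRST(U) = {a, y}  (via P T)
FIRST(T) = {λ, a, y}  (via U c)
FOLLOW(U) includes $ since U is the start symbol.
FOLLOW(U): in T->U c, U is followed by c with FIRST {c}. Thus FOLLOW(U) = {$, c}.
FOLLOW(T): in U->P T, the suffix after T is empty, so FOLLOW(T) ⊇ FOLLOW(U) = {$, c}. Thus FOLLOW(T) = {$, c}.
For T -> U c: FIRST(U c) = {a, y}, so it goes in M[T, t] for t ∈ {a, y}.
For T -> λ: FIRST(λ) = {λ}, so it goes in M[T, t] for t ∈ {}; since λ ∈ FIRST, also for every t ∈ FOLLOW(T) = {$, c}.

T -> λ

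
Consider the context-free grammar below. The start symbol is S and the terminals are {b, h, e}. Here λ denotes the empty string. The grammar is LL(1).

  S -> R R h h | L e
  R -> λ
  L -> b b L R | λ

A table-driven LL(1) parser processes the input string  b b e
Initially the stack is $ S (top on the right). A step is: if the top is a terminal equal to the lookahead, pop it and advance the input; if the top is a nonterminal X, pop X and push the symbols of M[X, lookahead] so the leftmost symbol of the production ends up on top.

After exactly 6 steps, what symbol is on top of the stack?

step 1: stack=$ S  input=b b e $  — expand S -> L e
step 2: stack=$ e L  input=b b e $  — expand L -> b b L R
step 3: stack=$ e R L b b  input=b b e $  — match b
step 4: stack=$ e R L b  input=b e $  — match b
step 5: stack=$ e R L  input=e $  — expand L -> λ
step 6: stack=$ e R  input=e $  — expand R -> λ
Stack after step 6: $ e (top = e).

e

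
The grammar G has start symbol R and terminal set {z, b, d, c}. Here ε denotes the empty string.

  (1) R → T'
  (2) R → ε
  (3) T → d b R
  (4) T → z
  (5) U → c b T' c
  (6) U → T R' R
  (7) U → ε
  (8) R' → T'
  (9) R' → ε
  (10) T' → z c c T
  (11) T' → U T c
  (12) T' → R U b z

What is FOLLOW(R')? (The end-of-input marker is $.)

FIRST(T) = {d, z}
FIRST(U) = {ε, c, d, z}  (via T R' R)
FIRST(R) = {ε, b, c, d, z}  (via T')
FIRST(T') = {b, c, d, z}  (via U T c, R U b z)
FIRST(R') = {ε, b, c, d, z}  (via T')
FOLLOW(R) includes $ since R is the start symbol.
FOLLOW(U): in T'→U T c, U is followed by T c with FIRST {d, z}; in T'→R U b z, U is followed by b z with FIRST {b}. Thus FOLLOW(U) = {b, d, z}.
FOLLOW(R'): in U→T R' R, R' is followed by R with FIRST {ε, b, c, d, z}; in U→T R' R, the suffix after R' is nullable, so FOLLOW(R') ⊇ FOLLOW(U) = {b, d, z}. Thus FOLLOW(R') = {b, c, d, z}.
FOLLOW(R): in T→d b R, the suffix after R is empty, so FOLLOW(R) ⊇ FOLLOW(T) = {$, b, c, d, z}; in U→T R' R, the suffix after R is empty, so FOLLOW(R) ⊇ FOLLOW(U) = {b, d, z}; in T'→R U b z, R is followed by U b z with FIRST {b, c, d, z}. Thus FOLLOW(R) = {$, b, c, d, z}.
FOLLOW(T'): in R→T', the suffix after T' is empty, so FOLLOW(T') ⊇ FOLLOW(R) = {$, b, c, d, z}; in U→c b T' c, T' is followed by c with FIRST {c}; in R'→T', the suffix after T' is empty, so FOLLOW(T') ⊇ FOLLOW(R') = {b, c, d, z}. Thus FOLLOW(T') = {$, b, c, d, z}.
FOLLOW(T): in U→T R' R, T is followed by R' R with FIRST {ε, b, c, d, z}; in U→T R' R, the suffix after T is nullable, so FOLLOW(T) ⊇ FOLLOW(U) = {b, d, z}; in T'→z c c T, the suffix after T is empty, so FOLLOW(T) ⊇ FOLLOW(T') = {$, b, c, d, z}; in T'→U T c, T is followed by c with FIRST {c}. Thus FOLLOW(T) = {$, b, c, d, z}.

{b, c, d, z}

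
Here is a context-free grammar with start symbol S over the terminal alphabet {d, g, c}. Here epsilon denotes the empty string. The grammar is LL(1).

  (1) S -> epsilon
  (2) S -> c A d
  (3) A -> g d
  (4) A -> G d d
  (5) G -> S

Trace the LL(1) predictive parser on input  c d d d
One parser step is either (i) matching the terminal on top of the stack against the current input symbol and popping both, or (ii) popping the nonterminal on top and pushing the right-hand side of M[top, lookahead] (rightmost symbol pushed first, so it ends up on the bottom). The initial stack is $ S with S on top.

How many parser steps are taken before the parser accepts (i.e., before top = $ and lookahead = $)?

8

     Stack      Input      Action
  1  $ S        c d d d $  expand S -> c A d
  2  $ d A c    c d d d $  match c
  3  $ d A      d d d $    expand A -> G d d
  4  $ d d d G  d d d $    expand G -> S
  5  $ d d d S  d d d $    expand S -> epsilon
  6  $ d d d    d d d $    match d
  7  $ d d      d d $      match d
  8  $ d        d $        match d
Accept reached after 8 steps.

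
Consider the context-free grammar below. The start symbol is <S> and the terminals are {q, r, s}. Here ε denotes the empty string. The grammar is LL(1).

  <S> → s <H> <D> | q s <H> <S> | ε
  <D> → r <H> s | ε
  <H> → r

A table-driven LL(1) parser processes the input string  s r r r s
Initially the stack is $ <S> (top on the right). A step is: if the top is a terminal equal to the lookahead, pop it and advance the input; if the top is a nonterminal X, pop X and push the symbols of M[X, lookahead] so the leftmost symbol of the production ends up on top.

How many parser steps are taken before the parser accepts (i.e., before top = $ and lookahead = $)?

9

step 1: stack=$ <S>  input=s r r r s $  — expand <S> → s <H> <D>
step 2: stack=$ <D> <H> s  input=s r r r s $  — match s
step 3: stack=$ <D> <H>  input=r r r s $  — expand <H> → r
step 4: stack=$ <D> r  input=r r r s $  — match r
step 5: stack=$ <D>  input=r r s $  — expand <D> → r <H> s
step 6: stack=$ s <H> r  input=r r s $  — match r
step 7: stack=$ s <H>  input=r s $  — expand <H> → r
step 8: stack=$ s r  input=r s $  — match r
step 9: stack=$ s  input=s $  — match s
Accept reached after 9 steps.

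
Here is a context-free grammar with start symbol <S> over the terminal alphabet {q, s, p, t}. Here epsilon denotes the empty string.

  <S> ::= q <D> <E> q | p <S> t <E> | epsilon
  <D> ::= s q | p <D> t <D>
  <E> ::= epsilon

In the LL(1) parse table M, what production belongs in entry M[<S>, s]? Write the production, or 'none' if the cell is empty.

FIRST(<S>): from <S>::=q <D> <E> q we get {q}; from <S>::=p <S> t <E> we get {p}; from <S>::=epsilon we get {epsilon}. So FIRST(<S>) = {epsilon, p, q}.
FIRST(<D>): from <D>::=s q we get {s}; from <D>::=p <D> t <D> we get {p}. So FIRST(<D>) = {p, s}.
FIRST(<E>): from <E>::=epsilon we get {epsilon}. So FIRST(<E>) = {epsilon}.
FOLLOW(<S>) includes $ since <S> is the start symbol.
FOLLOW(<S>): in <S>::=p <S> t <E>, <S> is followed by t <E> with FIRST {t}. Thus FOLLOW(<S>) = {$, t}.
For <S> ::= q <D> <E> q: FIRST(q <D> <E> q) = {q}, so it goes in M[<S>, t] for t ∈ {q}.
For <S> ::= p <S> t <E>: FIRST(p <S> t <E>) = {p}, so it goes in M[<S>, t] for t ∈ {p}.
For <S> ::= epsilon: FIRST(epsilon) = {epsilon}, so it goes in M[<S>, t] for t ∈ {}; since epsilon ∈ FIRST, also for every t ∈ FOLLOW(<S>) = {$, t}.
None of these place a production in M[<S>, s].

none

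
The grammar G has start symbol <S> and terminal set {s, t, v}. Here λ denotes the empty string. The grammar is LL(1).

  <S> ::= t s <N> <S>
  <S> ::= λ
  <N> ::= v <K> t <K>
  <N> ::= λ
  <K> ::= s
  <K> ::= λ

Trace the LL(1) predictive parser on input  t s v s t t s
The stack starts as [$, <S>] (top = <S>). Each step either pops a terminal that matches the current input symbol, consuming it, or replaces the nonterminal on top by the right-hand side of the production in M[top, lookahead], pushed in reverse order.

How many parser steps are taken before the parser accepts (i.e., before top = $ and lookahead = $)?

      Stack              Input            Action
   1  $ <S>              t s v s t t s $  expand <S> ::= t s <N> <S>
   2  $ <S> <N> s t      t s v s t t s $  match t
   3  $ <S> <N> s        s v s t t s $    match s
   4  $ <S> <N>          v s t t s $      expand <N> ::= v <K> t <K>
   5  $ <S> <K> t <K> v  v s t t s $      match v
   6  $ <S> <K> t <K>    s t t s $        expand <K> ::= s
   7  $ <S> <K> t s      s t t s $        match s
   8  $ <S> <K> t        t t s $          match t
   9  $ <S> <K>          t s $            expand <K> ::= λ
  10  $ <S>              t s $            expand <S> ::= t s <N> <S>
  11  $ <S> <N> s t      t s $            match t
  12  $ <S> <N> s        s $              match s
  13  $ <S> <N>          $                expand <N> ::= λ
  14  $ <S>              $                expand <S> ::= λ
Accept reached after 14 steps.

14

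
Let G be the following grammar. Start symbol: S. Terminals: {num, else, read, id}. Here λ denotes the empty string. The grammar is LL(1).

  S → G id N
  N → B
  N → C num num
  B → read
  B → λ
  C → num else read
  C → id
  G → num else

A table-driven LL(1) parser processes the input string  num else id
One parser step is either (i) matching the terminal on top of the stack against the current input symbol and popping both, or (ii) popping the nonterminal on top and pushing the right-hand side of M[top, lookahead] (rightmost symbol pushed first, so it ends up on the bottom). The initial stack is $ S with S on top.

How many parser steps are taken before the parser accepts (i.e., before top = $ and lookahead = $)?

     Stack            Input          Action
  1  $ S              num else id $  expand S → G id N
  2  $ N id G         num else id $  expand G → num else
  3  $ N id else num  num else id $  match num
  4  $ N id else      else id $      match else
  5  $ N id           id $           match id
  6  $ N              $              expand N → B
  7  $ B              $              expand B → λ
Accept reached after 7 steps.

7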